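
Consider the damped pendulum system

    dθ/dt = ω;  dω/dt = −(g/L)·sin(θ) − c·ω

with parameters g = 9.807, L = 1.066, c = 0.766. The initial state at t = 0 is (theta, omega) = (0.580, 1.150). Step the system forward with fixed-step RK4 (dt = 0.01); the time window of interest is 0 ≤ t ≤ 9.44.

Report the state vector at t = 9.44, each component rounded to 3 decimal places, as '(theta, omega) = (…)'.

(theta, omega) = (-0.015, -0.033)

t=0.000: state=(0.580, 1.150)
step 1 (dt=0.01): k1=(1.150, -5.923), k2=(1.120, -5.944), k3=(1.120, -5.943), k4=(1.091, -5.963); state += dt/6·(k1+2k2+2k3+k4)
t=0.010: state=(0.591, 1.091)
t=0.020: state=(0.602, 1.031)
t=0.030: state=(0.612, 0.971)
continuing one RK4 step at a time; state shown every 50 steps (Δt=0.5):
t=0.500: state=(0.445, -1.425)
t=1.000: state=(-0.317, -1.052)
t=1.500: state=(-0.349, 0.819)
t=2.000: state=(0.167, 0.837)
t=2.500: state=(0.259, -0.453)
t=3.000: state=(-0.082, -0.628)
t=3.500: state=(-0.186, 0.235)
t=4.000: state=(0.034, 0.456)
t=4.500: state=(0.130, -0.109)
t=5.000: state=(-0.009, -0.323)
t=5.500: state=(-0.090, 0.038)
t=6.000: state=(-0.004, 0.225)
t=6.500: state=(0.061, -0.001)
t=7.000: state=(0.009, -0.153)
t=7.500: state=(-0.040, -0.016)
t=8.000: state=(-0.011, 0.103)
t=8.500: state=(0.026, 0.022)
t=9.000: state=(0.010, -0.068)
t=9.440: state=(-0.015, -0.033)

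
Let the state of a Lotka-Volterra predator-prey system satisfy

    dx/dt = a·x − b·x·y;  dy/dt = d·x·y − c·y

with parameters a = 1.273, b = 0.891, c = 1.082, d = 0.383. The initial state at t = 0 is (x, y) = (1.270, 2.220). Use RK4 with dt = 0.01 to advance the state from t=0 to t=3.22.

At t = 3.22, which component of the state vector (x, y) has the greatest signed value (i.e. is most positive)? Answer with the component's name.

largest component: x

t=0.000: state=(1.270, 2.220)
step 1 (dt=0.01): k1=(-0.895, -1.322), k2=(-0.885, -1.322), k3=(-0.885, -1.322), k4=(-0.874, -1.322); state += dt/6·(k1+2k2+2k3+k4)
t=0.010: state=(1.261, 2.207)
t=0.020: state=(1.253, 2.194)
t=0.030: state=(1.244, 2.180)
continuing one RK4 step at a time; state shown every 20 steps (Δt=0.2):
t=0.200: state=(1.129, 1.959)
t=0.400: state=(1.050, 1.715)
t=0.600: state=(1.018, 1.495)
t=0.800: state=(1.024, 1.301)
t=1.000: state=(1.064, 1.135)
t=1.200: state=(1.135, 0.994)
t=1.400: state=(1.240, 0.877)
t=1.600: state=(1.380, 0.781)
t=1.800: state=(1.561, 0.704)
t=2.000: state=(1.786, 0.644)
t=2.200: state=(2.062, 0.601)
t=2.400: state=(2.396, 0.574)
t=2.600: state=(2.794, 0.564)
t=2.800: state=(3.258, 0.572)
t=3.000: state=(3.786, 0.603)
t=3.200: state=(4.365, 0.664)
t=3.220: state=(4.425, 0.672)
compare at T: x=4.425, y=0.672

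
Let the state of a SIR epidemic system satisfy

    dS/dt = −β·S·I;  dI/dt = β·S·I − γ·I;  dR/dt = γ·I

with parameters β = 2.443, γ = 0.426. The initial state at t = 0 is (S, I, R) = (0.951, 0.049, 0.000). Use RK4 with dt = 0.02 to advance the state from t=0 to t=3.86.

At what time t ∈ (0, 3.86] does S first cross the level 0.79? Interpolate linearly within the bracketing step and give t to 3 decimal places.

t = 0.742

t=0.000: state=(0.951, 0.049, 0.000)
step 1 (dt=0.02): k1=(-0.114, 0.093, 0.021), k2=(-0.116, 0.095, 0.021), k3=(-0.116, 0.095, 0.021), k4=(-0.118, 0.096, 0.022); state += dt/6·(k1+2k2+2k3+k4)
t=0.020: state=(0.949, 0.051, 0.000)
t=0.040: state=(0.946, 0.053, 0.001)
t=0.060: state=(0.944, 0.055, 0.001)
continuing one RK4 step at a time; state shown every 10 steps (Δt=0.2):
t=0.200: state=(0.924, 0.071, 0.005)
t=0.400: state=(0.886, 0.102, 0.012)
t=0.600: state=(0.835, 0.142, 0.023)
t=0.740: state=(0.791, 0.177, 0.032)
next step: t=0.760: state=(0.784, 0.182, 0.034) — S has crossed 0.79
linear interpolation between t=0.740 (0.79071) and t=0.760 (0.78379) → t≈0.742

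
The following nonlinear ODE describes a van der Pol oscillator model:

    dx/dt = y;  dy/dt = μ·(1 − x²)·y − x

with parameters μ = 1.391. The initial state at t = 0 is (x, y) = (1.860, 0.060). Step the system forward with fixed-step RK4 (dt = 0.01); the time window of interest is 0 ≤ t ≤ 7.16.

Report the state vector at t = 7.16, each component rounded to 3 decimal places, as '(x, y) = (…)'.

t=0.000: state=(1.860, 0.060)
step 1 (dt=0.01): k1=(0.060, -2.065), k2=(0.050, -2.030), k3=(0.050, -2.031), k4=(0.040, -1.996); state += dt/6·(k1+2k2+2k3+k4)
t=0.010: state=(1.860, 0.040)
t=0.020: state=(1.861, 0.020)
t=0.030: state=(1.861, 0.001)
continuing one RK4 step at a time; state shown every 25 steps (Δt=0.25):
t=0.250: state=(1.826, -0.288)
t=0.500: state=(1.731, -0.449)
t=0.750: state=(1.605, -0.554)
t=1.000: state=(1.454, -0.655)
t=1.250: state=(1.275, -0.782)
t=1.500: state=(1.059, -0.964)
t=1.750: state=(0.785, -1.251)
t=2.000: state=(0.418, -1.724)
t=2.250: state=(-0.100, -2.453)
t=2.500: state=(-0.805, -3.083)
t=2.750: state=(-1.525, -2.388)
t=3.000: state=(-1.924, -0.846)
t=3.250: state=(-2.012, 0.005)
t=3.500: state=(-1.966, 0.313)
t=3.750: state=(-1.871, 0.437)
t=4.000: state=(-1.752, 0.512)
t=4.250: state=(-1.615, 0.584)
t=4.500: state=(-1.458, 0.672)
t=4.750: state=(-1.276, 0.794)
t=5.000: state=(-1.056, 0.975)
t=5.250: state=(-0.779, 1.264)
t=5.500: state=(-0.408, 1.743)
t=5.750: state=(0.114, 2.479)
t=6.000: state=(0.825, 3.093)
t=6.250: state=(1.542, 2.352)
t=6.500: state=(1.931, 0.812)
t=6.750: state=(2.014, -0.019)
t=7.000: state=(1.965, -0.318)
t=7.160: state=(1.907, -0.405)

(x, y) = (1.907, -0.405)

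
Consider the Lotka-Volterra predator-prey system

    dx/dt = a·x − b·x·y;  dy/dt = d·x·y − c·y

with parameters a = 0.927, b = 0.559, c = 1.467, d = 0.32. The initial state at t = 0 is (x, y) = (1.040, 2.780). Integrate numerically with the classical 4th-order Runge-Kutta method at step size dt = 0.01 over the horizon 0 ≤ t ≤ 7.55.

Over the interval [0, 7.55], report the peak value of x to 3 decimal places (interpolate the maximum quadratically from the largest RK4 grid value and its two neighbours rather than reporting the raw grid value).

t=0.000: state=(1.040, 2.780)
step 1 (dt=0.01): k1=(-0.652, -3.153), k2=(-0.641, -3.138), k3=(-0.641, -3.138), k4=(-0.630, -3.123); state += dt/6·(k1+2k2+2k3+k4)
t=0.010: state=(1.034, 2.749)
t=0.020: state=(1.027, 2.718)
t=0.030: state=(1.021, 2.687)
continuing one RK4 step at a time; state shown every 25 steps (Δt=0.25):
t=0.250: state=(0.935, 2.083)
t=0.500: state=(0.916, 1.554)
t=0.750: state=(0.957, 1.160)
t=1.000: state=(1.048, 0.871)
t=1.250: state=(1.188, 0.660)
t=1.500: state=(1.382, 0.507)
t=1.750: state=(1.636, 0.396)
t=2.000: state=(1.963, 0.317)
t=2.250: state=(2.378, 0.261)
t=2.500: state=(2.899, 0.223)
t=2.750: state=(3.550, 0.200)
t=3.000: state=(4.356, 0.190)
t=3.250: state=(5.347, 0.194)
t=3.500: state=(6.553, 0.216)
t=3.750: state=(7.992, 0.267)
t=4.000: state=(9.644, 0.374)
t=4.250: state=(11.380, 0.602)
t=4.500: state=(12.797, 1.101)
t=4.750: state=(12.952, 2.165)
t=5.000: state=(10.726, 3.935)
t=5.250: state=(6.904, 5.532)
t=5.500: state=(3.870, 5.839)
t=5.750: state=(2.251, 5.129)
t=6.000: state=(1.487, 4.111)
t=6.250: state=(1.130, 3.158)
t=6.500: state=(0.970, 2.378)
t=6.750: state=(0.917, 1.776)
t=7.000: state=(0.932, 1.325)
t=7.250: state=(1.001, 0.991)
t=7.500: state=(1.118, 0.748)
t=7.550: state=(1.148, 0.707)
largest grid value and its neighbours: x(4.640)=13.12356, x(4.650)=13.12577, x(4.660)=13.12467
parabola through these three points peaks at t≈4.652 with x≈13.12582

max x = 13.126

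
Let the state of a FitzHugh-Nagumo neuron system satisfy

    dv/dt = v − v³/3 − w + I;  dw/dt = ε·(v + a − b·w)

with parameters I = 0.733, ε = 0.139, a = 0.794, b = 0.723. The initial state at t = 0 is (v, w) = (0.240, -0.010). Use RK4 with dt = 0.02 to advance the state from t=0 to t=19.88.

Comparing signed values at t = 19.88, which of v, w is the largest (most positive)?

t=0.000: state=(0.240, -0.010)
step 1 (dt=0.02): k1=(0.978, 0.145), k2=(0.986, 0.146), k3=(0.986, 0.146), k4=(0.994, 0.147); state += dt/6·(k1+2k2+2k3+k4)
t=0.020: state=(0.260, -0.007)
t=0.040: state=(0.280, -0.004)
t=0.060: state=(0.300, -0.001)
continuing one RK4 step at a time; state shown every 50 steps (Δt=1):
t=1.000: state=(1.422, 0.206)
t=2.000: state=(1.824, 0.518)
t=3.000: state=(1.751, 0.811)
t=4.000: state=(1.625, 1.061)
t=5.000: state=(1.486, 1.271)
t=6.000: state=(1.332, 1.440)
t=7.000: state=(1.154, 1.572)
t=8.000: state=(0.925, 1.665)
t=9.000: state=(0.573, 1.712)
t=10.000: state=(-0.156, 1.687)
t=11.000: state=(-1.537, 1.518)
t=12.000: state=(-1.942, 1.235)
t=13.000: state=(-1.877, 0.969)
t=14.000: state=(-1.782, 0.739)
t=15.000: state=(-1.684, 0.545)
t=16.000: state=(-1.587, 0.381)
t=17.000: state=(-1.489, 0.246)
t=18.000: state=(-1.390, 0.138)
t=19.000: state=(-1.288, 0.052)
t=19.880: state=(-1.193, -0.004)
compare at T: v=-1.193, w=-0.004

largest component: w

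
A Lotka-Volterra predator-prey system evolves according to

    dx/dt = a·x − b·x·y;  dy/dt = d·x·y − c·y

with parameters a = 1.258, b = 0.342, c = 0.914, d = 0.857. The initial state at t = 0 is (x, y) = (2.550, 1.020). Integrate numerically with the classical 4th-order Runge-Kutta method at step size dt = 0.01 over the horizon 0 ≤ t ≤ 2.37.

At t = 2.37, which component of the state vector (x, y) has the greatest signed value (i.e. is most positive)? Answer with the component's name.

t=0.000: state=(2.550, 1.020)
step 1 (dt=0.01): k1=(2.318, 1.297), k2=(2.323, 1.315), k3=(2.323, 1.315), k4=(2.328, 1.334); state += dt/6·(k1+2k2+2k3+k4)
t=0.010: state=(2.573, 1.033)
t=0.020: state=(2.597, 1.047)
t=0.030: state=(2.620, 1.061)
continuing one RK4 step at a time; state shown every 10 steps (Δt=0.1):
t=0.100: state=(2.786, 1.170)
t=0.200: state=(3.026, 1.370)
t=0.300: state=(3.260, 1.637)
t=0.400: state=(3.475, 1.994)
t=0.500: state=(3.653, 2.471)
t=0.600: state=(3.768, 3.101)
t=0.700: state=(3.792, 3.915)
t=0.800: state=(3.699, 4.930)
t=0.900: state=(3.474, 6.125)
t=1.000: state=(3.125, 7.422)
t=1.100: state=(2.690, 8.695)
t=1.200: state=(2.222, 9.794)
t=1.300: state=(1.776, 10.606)
t=1.400: state=(1.389, 11.080)
t=1.500: state=(1.074, 11.232)
t=1.600: state=(0.831, 11.118)
t=1.700: state=(0.647, 10.806)
t=1.800: state=(0.511, 10.361)
t=1.900: state=(0.410, 9.835)
t=2.000: state=(0.336, 9.266)
t=2.100: state=(0.280, 8.681)
t=2.200: state=(0.238, 8.100)
t=2.300: state=(0.207, 7.535)
t=2.370: state=(0.190, 7.152)
compare at T: x=0.190, y=7.152

largest component: y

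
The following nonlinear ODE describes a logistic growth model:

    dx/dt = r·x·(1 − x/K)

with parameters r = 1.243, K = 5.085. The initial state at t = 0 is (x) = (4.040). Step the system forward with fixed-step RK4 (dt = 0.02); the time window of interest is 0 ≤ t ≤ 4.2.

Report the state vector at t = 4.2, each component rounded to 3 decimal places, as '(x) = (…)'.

(x) = (5.078)

t=0.000: state=(4.040)
step 1 (dt=0.02): k1=(1.032), k2=(1.024), k3=(1.024), k4=(1.017); state += dt/6·(k1+2k2+2k3+k4)
t=0.020: state=(4.060)
t=0.040: state=(4.081)
t=0.060: state=(4.101)
continuing one RK4 step at a time; state shown every 10 steps (Δt=0.2):
t=0.200: state=(4.231)
t=0.400: state=(4.394)
t=0.600: state=(4.529)
t=0.800: state=(4.641)
t=1.000: state=(4.732)
t=1.200: state=(4.805)
t=1.400: state=(4.864)
t=1.600: state=(4.911)
t=1.800: state=(4.948)
t=2.000: state=(4.978)
t=2.200: state=(5.001)
t=2.400: state=(5.019)
t=2.600: state=(5.034)
t=2.800: state=(5.045)
t=3.000: state=(5.054)
t=3.200: state=(5.060)
t=3.400: state=(5.066)
t=3.600: state=(5.070)
t=3.800: state=(5.073)
t=4.000: state=(5.076)
t=4.200: state=(5.078)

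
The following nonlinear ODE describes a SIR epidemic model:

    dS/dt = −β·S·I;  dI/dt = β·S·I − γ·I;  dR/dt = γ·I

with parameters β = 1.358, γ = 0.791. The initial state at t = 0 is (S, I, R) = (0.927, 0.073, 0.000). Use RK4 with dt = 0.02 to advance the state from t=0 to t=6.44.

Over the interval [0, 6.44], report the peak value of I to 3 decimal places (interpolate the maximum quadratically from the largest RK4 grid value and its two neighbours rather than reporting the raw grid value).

max I = 0.147

t=0.000: state=(0.927, 0.073, 0.000)
step 1 (dt=0.02): k1=(-0.092, 0.034, 0.058), k2=(-0.092, 0.034, 0.058), k3=(-0.092, 0.034, 0.058), k4=(-0.093, 0.034, 0.058); state += dt/6·(k1+2k2+2k3+k4)
t=0.020: state=(0.925, 0.074, 0.001)
t=0.040: state=(0.923, 0.074, 0.002)
t=0.060: state=(0.921, 0.075, 0.004)
continuing one RK4 step at a time; state shown every 25 steps (Δt=0.5):
t=0.500: state=(0.877, 0.091, 0.032)
t=1.000: state=(0.819, 0.109, 0.072)
t=1.500: state=(0.757, 0.125, 0.118)
t=2.000: state=(0.692, 0.138, 0.170)
t=2.500: state=(0.629, 0.145, 0.226)
t=3.000: state=(0.569, 0.147, 0.284)
t=3.500: state=(0.516, 0.143, 0.342)
t=4.000: state=(0.469, 0.134, 0.397)
t=4.500: state=(0.430, 0.123, 0.447)
t=5.000: state=(0.397, 0.109, 0.493)
t=5.500: state=(0.371, 0.095, 0.534)
t=6.000: state=(0.349, 0.082, 0.569)
t=6.440: state=(0.334, 0.071, 0.595)
largest grid value and its neighbours: I(2.860)=0.14686, I(2.880)=0.14687, I(2.900)=0.14686
parabola through these three points peaks at t≈2.883 with I≈0.14687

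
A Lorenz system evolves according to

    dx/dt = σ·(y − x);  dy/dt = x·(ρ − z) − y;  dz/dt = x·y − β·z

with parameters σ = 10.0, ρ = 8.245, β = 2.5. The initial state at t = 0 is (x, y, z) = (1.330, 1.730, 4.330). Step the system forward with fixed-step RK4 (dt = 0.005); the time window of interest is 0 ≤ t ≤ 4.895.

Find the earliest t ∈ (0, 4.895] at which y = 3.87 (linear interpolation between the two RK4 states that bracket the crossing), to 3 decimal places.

t = 0.300

t=0.000: state=(1.330, 1.730, 4.330)
step 1 (dt=0.005): k1=(4.000, 3.477, -8.524), k2=(3.987, 3.536, -8.442), k3=(3.989, 3.535, -8.442), k4=(3.977, 3.594, -8.360); state += dt/6·(k1+2k2+2k3+k4)
t=0.005: state=(1.350, 1.748, 4.288)
t=0.010: state=(1.370, 1.766, 4.246)
t=0.015: state=(1.390, 1.785, 4.206)
continuing one RK4 step at a time; state shown every 40 steps (Δt=0.2):
t=0.200: state=(2.275, 2.903, 3.288)
t=0.300: state=(3.014, 3.869, 3.357)
next step: t=0.305: state=(3.057, 3.923, 3.374) — y has crossed 3.87
linear interpolation between t=0.300 (3.86881) and t=0.305 (3.92339) → t≈0.300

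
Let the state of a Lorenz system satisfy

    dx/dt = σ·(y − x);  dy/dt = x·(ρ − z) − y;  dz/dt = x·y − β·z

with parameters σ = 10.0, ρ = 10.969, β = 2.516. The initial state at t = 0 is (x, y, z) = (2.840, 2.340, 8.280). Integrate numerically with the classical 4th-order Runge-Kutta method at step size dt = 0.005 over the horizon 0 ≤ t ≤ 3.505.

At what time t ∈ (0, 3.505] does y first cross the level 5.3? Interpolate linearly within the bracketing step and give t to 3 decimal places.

t = 0.313

t=0.000: state=(2.840, 2.340, 8.280)
step 1 (dt=0.005): k1=(-5.000, 5.297, -14.187), k2=(-4.743, 5.350, -14.089), k3=(-4.748, 5.351, -14.088), k4=(-4.495, 5.405, -13.990); state += dt/6·(k1+2k2+2k3+k4)
t=0.005: state=(2.816, 2.367, 8.210)
t=0.010: state=(2.795, 2.394, 8.140)
t=0.015: state=(2.776, 2.422, 8.072)
continuing one RK4 step at a time; state shown every 40 steps (Δt=0.2):
t=0.200: state=(3.220, 3.906, 6.407)
t=0.310: state=(4.195, 5.262, 6.498)
next step: t=0.315: state=(4.249, 5.330, 6.528) — y has crossed 5.3
linear interpolation between t=0.310 (5.26221) and t=0.315 (5.32979) → t≈0.313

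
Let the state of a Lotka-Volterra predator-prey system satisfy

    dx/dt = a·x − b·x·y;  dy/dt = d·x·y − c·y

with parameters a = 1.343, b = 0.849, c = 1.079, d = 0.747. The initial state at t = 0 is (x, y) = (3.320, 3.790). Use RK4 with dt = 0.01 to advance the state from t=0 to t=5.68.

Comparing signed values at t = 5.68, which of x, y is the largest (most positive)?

t=0.000: state=(3.320, 3.790)
step 1 (dt=0.01): k1=(-6.224, 5.310), k2=(-6.240, 5.258), k3=(-6.239, 5.258), k4=(-6.252, 5.205); state += dt/6·(k1+2k2+2k3+k4)
t=0.010: state=(3.258, 3.843)
t=0.020: state=(3.195, 3.894)
t=0.030: state=(3.132, 3.944)
continuing one RK4 step at a time; state shown every 20 steps (Δt=0.2):
t=0.200: state=(2.116, 4.574)
t=0.400: state=(1.248, 4.715)
t=0.600: state=(0.750, 4.394)
t=0.800: state=(0.485, 3.876)
t=1.000: state=(0.345, 3.320)
t=1.200: state=(0.268, 2.799)
t=1.400: state=(0.227, 2.340)
t=1.600: state=(0.207, 1.948)
t=1.800: state=(0.200, 1.618)
t=2.000: state=(0.204, 1.343)
t=2.200: state=(0.216, 1.117)
t=2.400: state=(0.238, 0.931)
t=2.600: state=(0.269, 0.779)
t=2.800: state=(0.312, 0.656)
t=3.000: state=(0.368, 0.556)
t=3.200: state=(0.441, 0.476)
t=3.400: state=(0.536, 0.412)
t=3.600: state=(0.656, 0.363)
t=3.800: state=(0.810, 0.326)
t=4.000: state=(1.004, 0.301)
t=4.200: state=(1.250, 0.287)
t=4.400: state=(1.558, 0.285)
t=4.600: state=(1.940, 0.298)
t=4.800: state=(2.406, 0.332)
t=5.000: state=(2.960, 0.399)
t=5.200: state=(3.585, 0.524)
t=5.400: state=(4.215, 0.756)
t=5.600: state=(4.692, 1.190)
t=5.680: state=(4.778, 1.449)
compare at T: x=4.778, y=1.449

largest component: x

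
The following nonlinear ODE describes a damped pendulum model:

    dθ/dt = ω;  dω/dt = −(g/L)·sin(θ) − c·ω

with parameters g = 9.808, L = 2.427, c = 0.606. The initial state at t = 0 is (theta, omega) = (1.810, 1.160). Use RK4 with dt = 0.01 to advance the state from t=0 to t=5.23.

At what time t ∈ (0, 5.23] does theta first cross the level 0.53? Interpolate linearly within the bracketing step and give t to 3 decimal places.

t = 1.230

t=0.000: state=(1.810, 1.160)
step 1 (dt=0.01): k1=(1.160, -4.629), k2=(1.137, -4.609), k3=(1.137, -4.610), k4=(1.114, -4.590); state += dt/6·(k1+2k2+2k3+k4)
t=0.010: state=(1.821, 1.114)
t=0.020: state=(1.832, 1.068)
t=0.030: state=(1.843, 1.023)
continuing one RK4 step at a time; state shown every 20 steps (Δt=0.2):
t=0.200: state=(1.954, 0.307)
t=0.400: state=(1.941, -0.432)
t=0.600: state=(1.786, -1.109)
t=0.800: state=(1.500, -1.738)
t=1.000: state=(1.097, -2.269)
t=1.200: state=(0.607, -2.577)
t=1.220: state=(0.556, -2.590)
next step: t=1.230: state=(0.530, -2.595) — theta has crossed 0.53
linear interpolation between t=1.220 (0.55553) and t=1.230 (0.52960) → t≈1.230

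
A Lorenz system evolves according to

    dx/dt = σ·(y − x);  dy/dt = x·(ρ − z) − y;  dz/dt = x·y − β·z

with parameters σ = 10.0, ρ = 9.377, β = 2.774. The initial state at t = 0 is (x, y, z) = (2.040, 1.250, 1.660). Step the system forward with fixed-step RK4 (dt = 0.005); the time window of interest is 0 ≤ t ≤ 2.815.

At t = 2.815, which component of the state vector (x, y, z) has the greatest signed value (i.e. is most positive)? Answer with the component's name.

t=0.000: state=(2.040, 1.250, 1.660)
step 1 (dt=0.005): k1=(-7.900, 14.493, -2.055), k2=(-7.340, 14.314, -1.992), k3=(-7.359, 14.325, -1.992), k4=(-6.816, 14.157, -1.930); state += dt/6·(k1+2k2+2k3+k4)
t=0.005: state=(2.003, 1.322, 1.650)
t=0.010: state=(1.972, 1.392, 1.641)
t=0.015: state=(1.945, 1.460, 1.632)
continuing one RK4 step at a time; state shown every 20 steps (Δt=0.1):
t=0.100: state=(2.026, 2.557, 1.585)
t=0.200: state=(2.897, 4.075, 1.913)
t=0.300: state=(4.350, 6.055, 3.073)
t=0.400: state=(6.181, 8.013, 5.653)
t=0.500: state=(7.618, 8.423, 9.456)
t=0.600: state=(7.473, 6.383, 12.223)
t=0.700: state=(5.803, 3.833, 12.197)
t=0.800: state=(4.001, 2.505, 10.533)
t=0.900: state=(2.904, 2.190, 8.654)
t=1.000: state=(2.501, 2.369, 7.078)
t=1.100: state=(2.578, 2.841, 5.932)
t=1.200: state=(3.002, 3.580, 5.274)
t=1.300: state=(3.722, 4.575, 5.197)
t=1.400: state=(4.675, 5.698, 5.843)
t=1.500: state=(5.668, 6.564, 7.250)
t=1.600: state=(6.312, 6.633, 9.028)
t=1.700: state=(6.236, 5.776, 10.298)
t=1.800: state=(5.511, 4.610, 10.464)
t=1.900: state=(4.614, 3.794, 9.754)
t=2.000: state=(3.958, 3.484, 8.724)
t=2.100: state=(3.672, 3.567, 7.765)
t=2.200: state=(3.724, 3.922, 7.082)
t=2.300: state=(4.041, 4.463, 6.785)
t=2.400: state=(4.534, 5.078, 6.936)
t=2.500: state=(5.077, 5.590, 7.516)
t=2.600: state=(5.494, 5.785, 8.353)
t=2.700: state=(5.616, 5.561, 9.110)
t=2.800: state=(5.403, 5.056, 9.468)
t=2.815: state=(5.349, 4.973, 9.478)
compare at T: x=5.349, y=4.973, z=9.478

largest component: z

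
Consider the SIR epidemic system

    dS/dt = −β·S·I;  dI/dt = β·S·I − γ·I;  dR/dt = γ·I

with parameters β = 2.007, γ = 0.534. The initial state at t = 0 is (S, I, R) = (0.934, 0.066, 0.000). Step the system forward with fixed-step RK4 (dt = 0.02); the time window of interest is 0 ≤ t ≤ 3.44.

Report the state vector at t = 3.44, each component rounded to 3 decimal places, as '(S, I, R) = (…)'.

t=0.000: state=(0.934, 0.066, 0.000)
step 1 (dt=0.02): k1=(-0.124, 0.088, 0.035), k2=(-0.125, 0.089, 0.036), k3=(-0.125, 0.090, 0.036), k4=(-0.127, 0.091, 0.036); state += dt/6·(k1+2k2+2k3+k4)
t=0.020: state=(0.931, 0.068, 0.001)
t=0.040: state=(0.929, 0.070, 0.001)
t=0.060: state=(0.926, 0.071, 0.002)
continuing one RK4 step at a time; state shown every 10 steps (Δt=0.2):
t=0.200: state=(0.906, 0.086, 0.008)
t=0.400: state=(0.871, 0.110, 0.018)
t=0.600: state=(0.829, 0.139, 0.032)
t=0.800: state=(0.779, 0.173, 0.048)
t=1.000: state=(0.721, 0.210, 0.069)
t=1.200: state=(0.658, 0.249, 0.093)
t=1.400: state=(0.590, 0.288, 0.122)
t=1.600: state=(0.522, 0.323, 0.155)
t=1.800: state=(0.456, 0.353, 0.191)
t=2.000: state=(0.394, 0.376, 0.230)
t=2.200: state=(0.337, 0.392, 0.271)
t=2.400: state=(0.288, 0.399, 0.313)
t=2.600: state=(0.245, 0.399, 0.356)
t=2.800: state=(0.209, 0.393, 0.398)
t=3.000: state=(0.179, 0.381, 0.440)
t=3.200: state=(0.154, 0.366, 0.480)
t=3.400: state=(0.133, 0.349, 0.518)
t=3.440: state=(0.130, 0.345, 0.525)

(S, I, R) = (0.130, 0.345, 0.525)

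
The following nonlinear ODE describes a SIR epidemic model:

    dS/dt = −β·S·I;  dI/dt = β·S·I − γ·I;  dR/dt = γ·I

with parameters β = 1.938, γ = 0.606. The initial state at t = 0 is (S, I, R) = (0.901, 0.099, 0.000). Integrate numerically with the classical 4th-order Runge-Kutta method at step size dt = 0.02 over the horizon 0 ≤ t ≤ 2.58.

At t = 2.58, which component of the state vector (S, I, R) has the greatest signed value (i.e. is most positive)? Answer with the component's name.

t=0.000: state=(0.901, 0.099, 0.000)
step 1 (dt=0.02): k1=(-0.173, 0.113, 0.060), k2=(-0.175, 0.114, 0.061), k3=(-0.175, 0.114, 0.061), k4=(-0.176, 0.115, 0.061); state += dt/6·(k1+2k2+2k3+k4)
t=0.020: state=(0.898, 0.101, 0.001)
t=0.040: state=(0.894, 0.104, 0.002)
t=0.060: state=(0.890, 0.106, 0.004)
continuing one RK4 step at a time; state shown every 5 steps (Δt=0.1):
t=0.100: state=(0.883, 0.111, 0.006)
t=0.200: state=(0.863, 0.123, 0.013)
t=0.300: state=(0.842, 0.137, 0.021)
t=0.400: state=(0.818, 0.152, 0.030)
t=0.500: state=(0.794, 0.167, 0.040)
t=0.600: state=(0.767, 0.183, 0.050)
t=0.700: state=(0.739, 0.199, 0.062)
t=0.800: state=(0.710, 0.215, 0.074)
t=0.900: state=(0.680, 0.232, 0.088)
t=1.000: state=(0.649, 0.248, 0.103)
t=1.100: state=(0.618, 0.264, 0.118)
t=1.200: state=(0.586, 0.279, 0.135)
t=1.300: state=(0.554, 0.294, 0.152)
t=1.400: state=(0.523, 0.307, 0.170)
t=1.500: state=(0.492, 0.319, 0.189)
t=1.600: state=(0.462, 0.329, 0.209)
t=1.700: state=(0.433, 0.338, 0.229)
t=1.800: state=(0.406, 0.345, 0.250)
t=1.900: state=(0.379, 0.350, 0.271)
t=2.000: state=(0.354, 0.354, 0.292)
t=2.100: state=(0.331, 0.356, 0.314)
t=2.200: state=(0.309, 0.356, 0.335)
t=2.300: state=(0.288, 0.355, 0.357)
t=2.400: state=(0.269, 0.353, 0.378)
t=2.500: state=(0.251, 0.349, 0.399)
t=2.580: state=(0.238, 0.346, 0.416)
compare at T: S=0.238, I=0.346, R=0.416

largest component: R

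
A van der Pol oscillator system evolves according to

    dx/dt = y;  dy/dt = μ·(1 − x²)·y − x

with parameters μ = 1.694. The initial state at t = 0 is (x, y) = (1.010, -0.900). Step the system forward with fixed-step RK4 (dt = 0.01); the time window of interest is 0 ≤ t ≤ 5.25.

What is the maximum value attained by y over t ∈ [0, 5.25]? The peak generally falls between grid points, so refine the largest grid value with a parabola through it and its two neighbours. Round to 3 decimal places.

t=0.000: state=(1.010, -0.900)
step 1 (dt=0.01): k1=(-0.900, -0.979), k2=(-0.905, -0.989), k3=(-0.905, -0.989), k4=(-0.910, -0.998); state += dt/6·(k1+2k2+2k3+k4)
t=0.010: state=(1.001, -0.910)
t=0.020: state=(0.992, -0.920)
t=0.030: state=(0.983, -0.930)
continuing one RK4 step at a time; state shown every 20 steps (Δt=0.2):
t=0.200: state=(0.808, -1.141)
t=0.400: state=(0.545, -1.517)
t=0.600: state=(0.186, -2.112)
t=0.800: state=(-0.316, -2.931)
t=1.000: state=(-0.966, -3.414)
t=1.200: state=(-1.581, -2.476)
t=1.400: state=(-1.917, -0.945)
t=1.600: state=(-2.009, -0.103)
t=1.800: state=(-1.993, 0.214)
t=2.000: state=(-1.936, 0.334)
t=2.200: state=(-1.863, 0.391)
t=2.400: state=(-1.781, 0.432)
t=2.600: state=(-1.690, 0.471)
t=2.800: state=(-1.592, 0.517)
t=3.000: state=(-1.483, 0.573)
t=3.200: state=(-1.361, 0.647)
t=3.400: state=(-1.222, 0.748)
t=3.600: state=(-1.059, 0.893)
t=3.800: state=(-0.860, 1.111)
t=4.000: state=(-0.607, 1.455)
t=4.200: state=(-0.265, 2.007)
t=4.400: state=(0.214, 2.810)
t=4.600: state=(0.851, 3.442)
t=4.800: state=(1.498, 2.751)
t=5.000: state=(1.888, 1.166)
t=5.200: state=(2.010, 0.192)
t=5.250: state=(2.017, 0.060)
largest grid value and its neighbours: y(4.610)=3.44802, y(4.620)=3.44984, y(4.630)=3.44761
parabola through these three points peaks at t≈4.619 with y≈3.44984

max y = 3.450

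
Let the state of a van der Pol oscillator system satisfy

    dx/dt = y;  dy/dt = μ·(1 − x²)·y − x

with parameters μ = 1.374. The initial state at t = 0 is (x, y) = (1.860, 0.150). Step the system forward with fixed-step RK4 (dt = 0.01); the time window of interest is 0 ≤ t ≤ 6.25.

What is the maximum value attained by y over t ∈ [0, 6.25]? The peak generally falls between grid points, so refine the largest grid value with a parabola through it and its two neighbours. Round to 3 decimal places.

t=0.000: state=(1.860, 0.150)
step 1 (dt=0.01): k1=(0.150, -2.367), k2=(0.138, -2.328), k3=(0.138, -2.329), k4=(0.127, -2.291); state += dt/6·(k1+2k2+2k3+k4)
t=0.010: state=(1.861, 0.127)
t=0.020: state=(1.863, 0.104)
t=0.030: state=(1.863, 0.082)
continuing one RK4 step at a time; state shown every 25 steps (Δt=0.25):
t=0.250: state=(1.841, -0.250)
t=0.500: state=(1.753, -0.431)
t=0.750: state=(1.631, -0.542)
t=1.000: state=(1.483, -0.642)
t=1.250: state=(1.308, -0.763)
t=1.500: state=(1.097, -0.935)
t=1.750: state=(0.833, -1.200)
t=2.000: state=(0.483, -1.635)
t=2.250: state=(-0.006, -2.318)
t=2.500: state=(-0.681, -3.019)
t=2.750: state=(-1.420, -2.603)
t=3.000: state=(-1.882, -1.075)
t=3.250: state=(-2.010, -0.091)
t=3.500: state=(-1.979, 0.280)
t=3.750: state=(-1.888, 0.424)
t=4.000: state=(-1.772, 0.505)
t=4.250: state=(-1.637, 0.577)
t=4.500: state=(-1.482, 0.663)
t=4.750: state=(-1.302, 0.780)
t=5.000: state=(-1.087, 0.952)
t=5.250: state=(-0.818, 1.223)
t=5.500: state=(-0.461, 1.670)
t=5.750: state=(0.039, 2.368)
t=6.000: state=(0.725, 3.045)
t=6.250: state=(1.458, 2.531)
largest grid value and its neighbours: y(6.040)=3.07792, y(6.050)=3.08010, y(6.060)=3.07968
parabola through these three points peaks at t≈6.053 with y≈3.08025

max y = 3.080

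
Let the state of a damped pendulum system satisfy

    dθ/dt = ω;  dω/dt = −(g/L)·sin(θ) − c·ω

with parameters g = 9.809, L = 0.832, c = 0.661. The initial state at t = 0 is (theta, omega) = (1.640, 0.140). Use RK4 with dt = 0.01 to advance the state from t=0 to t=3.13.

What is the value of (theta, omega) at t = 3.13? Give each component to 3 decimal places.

(theta, omega) = (-0.520, 0.807)

t=0.000: state=(1.640, 0.140)
step 1 (dt=0.01): k1=(0.140, -11.854), k2=(0.081, -11.814), k3=(0.081, -11.815), k4=(0.022, -11.775); state += dt/6·(k1+2k2+2k3+k4)
t=0.010: state=(1.641, 0.022)
t=0.020: state=(1.640, -0.096)
t=0.030: state=(1.639, -0.212)
continuing one RK4 step at a time; state shown every 20 steps (Δt=0.2):
t=0.200: state=(1.441, -2.082)
t=0.400: state=(0.837, -3.819)
t=0.600: state=(0.003, -4.217)
t=0.800: state=(-0.729, -2.866)
t=1.000: state=(-1.091, -0.724)
t=1.200: state=(-1.025, 1.325)
t=1.400: state=(-0.600, 2.782)
t=1.600: state=(0.008, 3.068)
t=1.800: state=(0.538, 2.051)
t=2.000: state=(0.786, 0.390)
t=2.200: state=(0.700, -1.192)
t=2.400: state=(0.349, -2.169)
t=2.600: state=(-0.101, -2.160)
t=2.800: state=(-0.453, -1.251)
t=3.000: state=(-0.576, 0.035)
t=3.130: state=(-0.520, 0.807)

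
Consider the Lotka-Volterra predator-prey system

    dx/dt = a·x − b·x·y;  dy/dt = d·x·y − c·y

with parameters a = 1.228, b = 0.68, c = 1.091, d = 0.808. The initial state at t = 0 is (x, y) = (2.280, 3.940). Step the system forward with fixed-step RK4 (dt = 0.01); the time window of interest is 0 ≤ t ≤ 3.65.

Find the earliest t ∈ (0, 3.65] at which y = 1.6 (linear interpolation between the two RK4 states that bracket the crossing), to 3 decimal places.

t=0.000: state=(2.280, 3.940)
step 1 (dt=0.01): k1=(-3.309, 2.960), k2=(-3.308, 2.918), k3=(-3.307, 2.918), k4=(-3.305, 2.876); state += dt/6·(k1+2k2+2k3+k4)
t=0.010: state=(2.247, 3.969)
t=0.020: state=(2.214, 3.998)
t=0.030: state=(2.181, 4.025)
continuing one RK4 step at a time; state shown every 20 steps (Δt=0.2):
t=0.200: state=(1.652, 4.347)
t=0.400: state=(1.162, 4.377)
t=0.600: state=(0.831, 4.126)
t=0.800: state=(0.623, 3.726)
t=1.000: state=(0.494, 3.275)
t=1.200: state=(0.417, 2.833)
t=1.400: state=(0.373, 2.427)
t=1.600: state=(0.352, 2.068)
t=1.800: state=(0.347, 1.759)
t=1.910: state=(0.350, 1.609)
next step: t=1.920: state=(0.350, 1.596) — y has crossed 1.6
linear interpolation between t=1.910 (1.60915) and t=1.920 (1.59620) → t≈1.917

t = 1.917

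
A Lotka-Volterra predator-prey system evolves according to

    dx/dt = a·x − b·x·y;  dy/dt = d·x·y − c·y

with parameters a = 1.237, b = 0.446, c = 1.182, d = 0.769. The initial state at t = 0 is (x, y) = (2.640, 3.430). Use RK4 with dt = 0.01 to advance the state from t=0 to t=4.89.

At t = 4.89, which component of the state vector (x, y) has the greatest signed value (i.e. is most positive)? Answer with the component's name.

largest component: x

t=0.000: state=(2.640, 3.430)
step 1 (dt=0.01): k1=(-0.773, 2.909), k2=(-0.789, 2.911), k3=(-0.789, 2.911), k4=(-0.805, 2.913); state += dt/6·(k1+2k2+2k3+k4)
t=0.010: state=(2.632, 3.459)
t=0.020: state=(2.624, 3.488)
t=0.030: state=(2.615, 3.517)
continuing one RK4 step at a time; state shown every 20 steps (Δt=0.2):
t=0.200: state=(2.426, 4.004)
t=0.400: state=(2.125, 4.489)
t=0.600: state=(1.797, 4.791)
t=0.800: state=(1.493, 4.868)
t=1.000: state=(1.244, 4.740)
t=1.200: state=(1.056, 4.463)
t=1.400: state=(0.923, 4.099)
t=1.600: state=(0.834, 3.703)
t=1.800: state=(0.782, 3.309)
t=2.000: state=(0.758, 2.939)
t=2.200: state=(0.758, 2.607)
t=2.400: state=(0.780, 2.316)
t=2.600: state=(0.822, 2.067)
t=2.800: state=(0.883, 1.860)
t=3.000: state=(0.966, 1.692)
t=3.200: state=(1.070, 1.562)
t=3.400: state=(1.198, 1.468)
t=3.600: state=(1.349, 1.409)
t=3.800: state=(1.526, 1.387)
t=4.000: state=(1.726, 1.406)
t=4.200: state=(1.945, 1.472)
t=4.400: state=(2.174, 1.595)
t=4.600: state=(2.395, 1.789)
t=4.800: state=(2.584, 2.073)
t=4.890: state=(2.649, 2.234)
compare at T: x=2.649, y=2.234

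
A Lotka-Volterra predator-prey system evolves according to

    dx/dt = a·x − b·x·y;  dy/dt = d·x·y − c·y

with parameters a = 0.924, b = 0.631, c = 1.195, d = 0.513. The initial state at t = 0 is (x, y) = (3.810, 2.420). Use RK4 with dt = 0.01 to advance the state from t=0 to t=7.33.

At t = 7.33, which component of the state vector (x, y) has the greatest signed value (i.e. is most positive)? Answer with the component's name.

largest component: y

t=0.000: state=(3.810, 2.420)
step 1 (dt=0.01): k1=(-2.298, 1.838), k2=(-2.313, 1.831), k3=(-2.312, 1.831), k4=(-2.327, 1.823); state += dt/6·(k1+2k2+2k3+k4)
t=0.010: state=(3.787, 2.438)
t=0.020: state=(3.763, 2.456)
t=0.030: state=(3.740, 2.474)
continuing one RK4 step at a time; state shown every 25 steps (Δt=0.25):
t=0.250: state=(3.171, 2.811)
t=0.500: state=(2.518, 3.001)
t=0.750: state=(1.976, 2.965)
t=1.000: state=(1.582, 2.759)
t=1.250: state=(1.320, 2.462)
t=1.500: state=(1.157, 2.138)
t=1.750: state=(1.066, 1.828)
t=2.000: state=(1.030, 1.550)
t=2.250: state=(1.036, 1.312)
t=2.500: state=(1.078, 1.114)
t=2.750: state=(1.154, 0.953)
t=3.000: state=(1.264, 0.825)
t=3.250: state=(1.410, 0.726)
t=3.500: state=(1.594, 0.653)
t=3.750: state=(1.819, 0.603)
t=4.000: state=(2.089, 0.574)
t=4.250: state=(2.406, 0.568)
t=4.500: state=(2.769, 0.587)
t=4.750: state=(3.169, 0.636)
t=5.000: state=(3.587, 0.728)
t=5.250: state=(3.986, 0.878)
t=5.500: state=(4.298, 1.109)
t=5.750: state=(4.434, 1.444)
t=6.000: state=(4.302, 1.881)
t=6.250: state=(3.877, 2.365)
t=6.500: state=(3.251, 2.774)
t=6.750: state=(2.591, 2.991)
t=7.000: state=(2.033, 2.980)
t=7.250: state=(1.622, 2.790)
t=7.330: state=(1.520, 2.704)
compare at T: x=1.520, y=2.704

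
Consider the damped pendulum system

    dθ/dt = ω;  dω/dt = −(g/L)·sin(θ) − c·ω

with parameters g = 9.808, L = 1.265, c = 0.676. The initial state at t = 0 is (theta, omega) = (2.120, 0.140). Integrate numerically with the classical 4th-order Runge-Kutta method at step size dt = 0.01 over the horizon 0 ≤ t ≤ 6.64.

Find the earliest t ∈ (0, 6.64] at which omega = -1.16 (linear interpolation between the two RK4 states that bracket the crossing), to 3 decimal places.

t=0.000: state=(2.120, 0.140)
step 1 (dt=0.01): k1=(0.140, -6.708), k2=(0.106, -6.682), k3=(0.107, -6.683), k4=(0.073, -6.658); state += dt/6·(k1+2k2+2k3+k4)
t=0.010: state=(2.121, 0.073)
t=0.020: state=(2.121, 0.007)
t=0.030: state=(2.121, -0.059)
t=0.200: state=(2.019, -1.137)
next step: t=0.210: state=(2.007, -1.199) — omega has crossed -1.16
linear interpolation between t=0.200 (-1.13676) and t=0.210 (-1.19895) → t≈0.204

t = 0.204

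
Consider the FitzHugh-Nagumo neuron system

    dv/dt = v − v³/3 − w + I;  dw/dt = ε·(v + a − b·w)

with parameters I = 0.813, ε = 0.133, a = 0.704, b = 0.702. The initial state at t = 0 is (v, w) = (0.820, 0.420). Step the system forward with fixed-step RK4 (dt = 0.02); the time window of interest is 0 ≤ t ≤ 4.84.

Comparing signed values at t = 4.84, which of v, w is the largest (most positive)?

t=0.000: state=(0.820, 0.420)
step 1 (dt=0.02): k1=(1.029, 0.163), k2=(1.031, 0.165), k3=(1.031, 0.165), k4=(1.032, 0.166); state += dt/6·(k1+2k2+2k3+k4)
t=0.020: state=(0.841, 0.423)
t=0.040: state=(0.861, 0.427)
t=0.060: state=(0.882, 0.430)
continuing one RK4 step at a time; state shown every 10 steps (Δt=0.2):
t=0.200: state=(1.027, 0.455)
t=0.400: state=(1.224, 0.495)
t=0.600: state=(1.394, 0.539)
t=0.800: state=(1.527, 0.586)
t=1.000: state=(1.621, 0.635)
t=1.200: state=(1.681, 0.686)
t=1.400: state=(1.714, 0.736)
t=1.600: state=(1.728, 0.787)
t=1.800: state=(1.729, 0.836)
t=2.000: state=(1.722, 0.885)
t=2.200: state=(1.709, 0.932)
t=2.400: state=(1.693, 0.978)
t=2.600: state=(1.674, 1.023)
t=2.800: state=(1.653, 1.067)
t=3.000: state=(1.631, 1.109)
t=3.200: state=(1.609, 1.150)
t=3.400: state=(1.585, 1.189)
t=3.600: state=(1.561, 1.227)
t=3.800: state=(1.537, 1.264)
t=4.000: state=(1.512, 1.299)
t=4.200: state=(1.486, 1.333)
t=4.400: state=(1.460, 1.366)
t=4.600: state=(1.434, 1.397)
t=4.800: state=(1.407, 1.427)
t=4.840: state=(1.402, 1.433)
compare at T: v=1.402, w=1.433

largest component: w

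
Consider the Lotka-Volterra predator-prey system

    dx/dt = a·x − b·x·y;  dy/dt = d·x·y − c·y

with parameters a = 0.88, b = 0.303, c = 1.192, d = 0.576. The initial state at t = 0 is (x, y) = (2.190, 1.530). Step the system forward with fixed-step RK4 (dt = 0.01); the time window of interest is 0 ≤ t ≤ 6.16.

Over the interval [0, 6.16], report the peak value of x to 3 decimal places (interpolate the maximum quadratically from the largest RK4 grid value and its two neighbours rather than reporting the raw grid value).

max x = 3.286

t=0.000: state=(2.190, 1.530)
step 1 (dt=0.01): k1=(0.912, 0.106), k2=(0.913, 0.110), k3=(0.913, 0.110), k4=(0.915, 0.114); state += dt/6·(k1+2k2+2k3+k4)
t=0.010: state=(2.199, 1.531)
t=0.020: state=(2.208, 1.532)
t=0.030: state=(2.217, 1.534)
continuing one RK4 step at a time; state shown every 20 steps (Δt=0.2):
t=0.200: state=(2.378, 1.568)
t=0.400: state=(2.573, 1.643)
t=0.600: state=(2.768, 1.761)
t=0.800: state=(2.952, 1.929)
t=1.000: state=(3.112, 2.156)
t=1.200: state=(3.228, 2.449)
t=1.400: state=(3.284, 2.810)
t=1.600: state=(3.262, 3.230)
t=1.800: state=(3.154, 3.686)
t=2.000: state=(2.967, 4.134)
t=2.200: state=(2.721, 4.522)
t=2.400: state=(2.444, 4.798)
t=2.600: state=(2.169, 4.931)
t=2.800: state=(1.918, 4.914)
t=3.000: state=(1.705, 4.768)
t=3.200: state=(1.533, 4.525)
t=3.400: state=(1.402, 4.221)
t=3.600: state=(1.308, 3.886)
t=3.800: state=(1.245, 3.546)
t=4.000: state=(1.210, 3.217)
t=4.200: state=(1.198, 2.911)
t=4.400: state=(1.208, 2.634)
t=4.600: state=(1.237, 2.389)
t=4.800: state=(1.285, 2.176)
t=5.000: state=(1.351, 1.995)
t=5.200: state=(1.434, 1.845)
t=5.400: state=(1.535, 1.725)
t=5.600: state=(1.653, 1.632)
t=5.800: state=(1.789, 1.568)
t=6.000: state=(1.943, 1.531)
t=6.160: state=(2.077, 1.523)
largest grid value and its neighbours: x(1.440)=3.28586, x(1.450)=3.28591, x(1.460)=3.28575
parabola through these three points peaks at t≈1.447 with x≈3.28592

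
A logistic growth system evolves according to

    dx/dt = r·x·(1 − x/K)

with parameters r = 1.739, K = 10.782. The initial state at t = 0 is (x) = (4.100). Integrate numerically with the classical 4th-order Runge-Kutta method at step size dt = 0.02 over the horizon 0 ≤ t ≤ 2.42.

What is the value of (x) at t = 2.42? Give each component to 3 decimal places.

t=0.000: state=(4.100)
step 1 (dt=0.02): k1=(4.419), k2=(4.437), k3=(4.437), k4=(4.454); state += dt/6·(k1+2k2+2k3+k4)
t=0.020: state=(4.189)
t=0.040: state=(4.278)
t=0.060: state=(4.368)
continuing one RK4 step at a time; state shown every 5 steps (Δt=0.1):
t=0.100: state=(4.550)
t=0.200: state=(5.013)
t=0.300: state=(5.481)
t=0.400: state=(5.947)
t=0.500: state=(6.406)
t=0.600: state=(6.850)
t=0.700: state=(7.273)
t=0.800: state=(7.672)
t=0.900: state=(8.042)
t=1.000: state=(8.382)
t=1.100: state=(8.691)
t=1.200: state=(8.968)
t=1.300: state=(9.216)
t=1.400: state=(9.435)
t=1.500: state=(9.627)
t=1.600: state=(9.794)
t=1.700: state=(9.939)
t=1.800: state=(10.065)
t=1.900: state=(10.173)
t=2.000: state=(10.266)
t=2.100: state=(10.345)
t=2.200: state=(10.412)
t=2.300: state=(10.469)
t=2.400: state=(10.518)
t=2.420: state=(10.527)

(x) = (10.527)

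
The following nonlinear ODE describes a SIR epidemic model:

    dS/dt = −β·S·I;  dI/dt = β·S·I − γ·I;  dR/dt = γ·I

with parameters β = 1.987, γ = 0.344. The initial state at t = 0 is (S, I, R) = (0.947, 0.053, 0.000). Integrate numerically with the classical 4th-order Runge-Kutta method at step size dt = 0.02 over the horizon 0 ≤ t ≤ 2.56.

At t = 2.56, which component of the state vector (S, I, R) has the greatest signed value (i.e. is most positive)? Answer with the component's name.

t=0.000: state=(0.947, 0.053, 0.000)
step 1 (dt=0.02): k1=(-0.100, 0.081, 0.018), k2=(-0.101, 0.083, 0.019), k3=(-0.101, 0.083, 0.019), k4=(-0.103, 0.084, 0.019); state += dt/6·(k1+2k2+2k3+k4)
t=0.020: state=(0.945, 0.055, 0.000)
t=0.040: state=(0.943, 0.056, 0.001)
t=0.060: state=(0.941, 0.058, 0.001)
continuing one RK4 step at a time; state shown every 5 steps (Δt=0.1):
t=0.100: state=(0.936, 0.062, 0.002)
t=0.200: state=(0.924, 0.072, 0.004)
t=0.300: state=(0.910, 0.083, 0.007)
t=0.400: state=(0.894, 0.096, 0.010)
t=0.500: state=(0.876, 0.111, 0.014)
t=0.600: state=(0.855, 0.127, 0.018)
t=0.700: state=(0.832, 0.145, 0.022)
t=0.800: state=(0.807, 0.165, 0.028)
t=0.900: state=(0.779, 0.187, 0.034)
t=1.000: state=(0.749, 0.210, 0.041)
t=1.100: state=(0.717, 0.235, 0.048)
t=1.200: state=(0.682, 0.261, 0.057)
t=1.300: state=(0.646, 0.288, 0.066)
t=1.400: state=(0.609, 0.315, 0.076)
t=1.500: state=(0.570, 0.342, 0.088)
t=1.600: state=(0.531, 0.369, 0.100)
t=1.700: state=(0.493, 0.394, 0.113)
t=1.800: state=(0.454, 0.418, 0.127)
t=1.900: state=(0.417, 0.441, 0.142)
t=2.000: state=(0.381, 0.461, 0.157)
t=2.100: state=(0.347, 0.479, 0.174)
t=2.200: state=(0.315, 0.494, 0.190)
t=2.300: state=(0.286, 0.507, 0.208)
t=2.400: state=(0.258, 0.517, 0.225)
t=2.500: state=(0.233, 0.524, 0.243)
t=2.560: state=(0.218, 0.528, 0.254)
compare at T: S=0.218, I=0.528, R=0.254

largest component: I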